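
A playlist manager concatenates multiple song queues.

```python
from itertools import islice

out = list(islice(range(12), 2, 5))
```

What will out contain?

Step 1: islice(range(12), 2, 5) takes elements at indices [2, 5).
Step 2: Elements: [2, 3, 4].
Therefore out = [2, 3, 4].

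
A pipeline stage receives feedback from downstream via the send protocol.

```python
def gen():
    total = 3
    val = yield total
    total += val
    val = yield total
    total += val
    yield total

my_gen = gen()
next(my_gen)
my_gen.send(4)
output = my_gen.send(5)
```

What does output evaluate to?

Step 1: next() -> yield total=3.
Step 2: send(4) -> val=4, total = 3+4 = 7, yield 7.
Step 3: send(5) -> val=5, total = 7+5 = 12, yield 12.
Therefore output = 12.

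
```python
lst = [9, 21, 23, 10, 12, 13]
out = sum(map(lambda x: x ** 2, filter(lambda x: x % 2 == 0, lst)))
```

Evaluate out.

Step 1: Filter even numbers from [9, 21, 23, 10, 12, 13]: [10, 12]
Step 2: Square each: [100, 144]
Step 3: Sum = 244.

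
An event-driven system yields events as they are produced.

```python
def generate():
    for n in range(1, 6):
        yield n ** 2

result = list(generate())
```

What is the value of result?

Step 1: For each n in range(1, 6), yield n**2:
  n=1: yield 1**2 = 1
  n=2: yield 2**2 = 4
  n=3: yield 3**2 = 9
  n=4: yield 4**2 = 16
  n=5: yield 5**2 = 25
Therefore result = [1, 4, 9, 16, 25].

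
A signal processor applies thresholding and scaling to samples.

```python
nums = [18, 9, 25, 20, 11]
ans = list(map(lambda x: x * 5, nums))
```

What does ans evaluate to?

Step 1: Apply lambda x: x * 5 to each element:
  18 -> 90
  9 -> 45
  25 -> 125
  20 -> 100
  11 -> 55
Therefore ans = [90, 45, 125, 100, 55].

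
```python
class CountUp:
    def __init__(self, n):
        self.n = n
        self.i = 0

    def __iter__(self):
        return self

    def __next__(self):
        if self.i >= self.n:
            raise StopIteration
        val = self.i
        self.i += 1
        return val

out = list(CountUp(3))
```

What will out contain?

Step 1: CountUp(3) creates an iterator counting 0 to 2.
Step 2: list() consumes all values: [0, 1, 2].
Therefore out = [0, 1, 2].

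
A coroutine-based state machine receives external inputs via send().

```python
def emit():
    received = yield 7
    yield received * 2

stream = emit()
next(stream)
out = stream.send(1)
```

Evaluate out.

Step 1: next(stream) advances to first yield, producing 7.
Step 2: send(1) resumes, received = 1.
Step 3: yield received * 2 = 1 * 2 = 2.
Therefore out = 2.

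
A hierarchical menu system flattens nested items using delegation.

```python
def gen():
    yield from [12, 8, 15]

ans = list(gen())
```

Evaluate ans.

Step 1: yield from delegates to the iterable, yielding each element.
Step 2: Collected values: [12, 8, 15].
Therefore ans = [12, 8, 15].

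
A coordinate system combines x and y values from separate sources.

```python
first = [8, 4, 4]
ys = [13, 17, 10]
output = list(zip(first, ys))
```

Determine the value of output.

Step 1: zip pairs elements at same index:
  Index 0: (8, 13)
  Index 1: (4, 17)
  Index 2: (4, 10)
Therefore output = [(8, 13), (4, 17), (4, 10)].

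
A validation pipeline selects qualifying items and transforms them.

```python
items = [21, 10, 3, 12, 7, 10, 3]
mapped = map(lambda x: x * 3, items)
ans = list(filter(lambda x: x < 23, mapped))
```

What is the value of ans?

Step 1: Map x * 3:
  21 -> 63
  10 -> 30
  3 -> 9
  12 -> 36
  7 -> 21
  10 -> 30
  3 -> 9
Step 2: Filter for < 23:
  63: removed
  30: removed
  9: kept
  36: removed
  21: kept
  30: removed
  9: kept
Therefore ans = [9, 21, 9].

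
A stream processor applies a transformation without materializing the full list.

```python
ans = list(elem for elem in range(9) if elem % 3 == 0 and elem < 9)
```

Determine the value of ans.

Step 1: Filter range(9) where elem % 3 == 0 and elem < 9:
  elem=0: both conditions met, included
  elem=1: excluded (1 % 3 != 0)
  elem=2: excluded (2 % 3 != 0)
  elem=3: both conditions met, included
  elem=4: excluded (4 % 3 != 0)
  elem=5: excluded (5 % 3 != 0)
  elem=6: both conditions met, included
  elem=7: excluded (7 % 3 != 0)
  elem=8: excluded (8 % 3 != 0)
Therefore ans = [0, 3, 6].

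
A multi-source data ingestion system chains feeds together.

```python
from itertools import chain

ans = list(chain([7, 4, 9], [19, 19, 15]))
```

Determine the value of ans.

Step 1: chain() concatenates iterables: [7, 4, 9] + [19, 19, 15].
Therefore ans = [7, 4, 9, 19, 19, 15].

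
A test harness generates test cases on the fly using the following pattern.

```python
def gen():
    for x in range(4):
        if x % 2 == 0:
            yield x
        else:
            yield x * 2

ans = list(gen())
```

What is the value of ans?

Step 1: For each x in range(4), yield x if even, else x*2:
  x=0 (even): yield 0
  x=1 (odd): yield 1*2 = 2
  x=2 (even): yield 2
  x=3 (odd): yield 3*2 = 6
Therefore ans = [0, 2, 2, 6].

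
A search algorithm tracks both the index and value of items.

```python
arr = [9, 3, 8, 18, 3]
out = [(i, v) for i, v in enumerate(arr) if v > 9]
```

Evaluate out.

Step 1: Filter enumerate([9, 3, 8, 18, 3]) keeping v > 9:
  (0, 9): 9 <= 9, excluded
  (1, 3): 3 <= 9, excluded
  (2, 8): 8 <= 9, excluded
  (3, 18): 18 > 9, included
  (4, 3): 3 <= 9, excluded
Therefore out = [(3, 18)].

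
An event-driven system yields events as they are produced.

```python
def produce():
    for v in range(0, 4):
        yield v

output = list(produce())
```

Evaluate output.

Step 1: The generator yields each value from range(0, 4).
Step 2: list() consumes all yields: [0, 1, 2, 3].
Therefore output = [0, 1, 2, 3].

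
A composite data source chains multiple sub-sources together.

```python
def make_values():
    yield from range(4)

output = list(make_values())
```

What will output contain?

Step 1: yield from delegates to the iterable, yielding each element.
Step 2: Collected values: [0, 1, 2, 3].
Therefore output = [0, 1, 2, 3].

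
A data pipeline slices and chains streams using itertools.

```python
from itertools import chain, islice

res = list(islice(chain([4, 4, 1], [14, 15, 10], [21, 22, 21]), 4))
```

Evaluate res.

Step 1: chain([4, 4, 1], [14, 15, 10], [21, 22, 21]) = [4, 4, 1, 14, 15, 10, 21, 22, 21].
Step 2: islice takes first 4 elements: [4, 4, 1, 14].
Therefore res = [4, 4, 1, 14].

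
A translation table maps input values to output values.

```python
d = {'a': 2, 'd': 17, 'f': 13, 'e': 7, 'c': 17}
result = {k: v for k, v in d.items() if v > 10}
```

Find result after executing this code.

Step 1: Filter items where value > 10:
  'a': 2 <= 10: removed
  'd': 17 > 10: kept
  'f': 13 > 10: kept
  'e': 7 <= 10: removed
  'c': 17 > 10: kept
Therefore result = {'d': 17, 'f': 13, 'c': 17}.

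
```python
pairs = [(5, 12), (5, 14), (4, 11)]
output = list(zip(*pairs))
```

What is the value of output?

Step 1: zip(*pairs) transposes: unzips [(5, 12), (5, 14), (4, 11)] into separate sequences.
Step 2: First elements: (5, 5, 4), second elements: (12, 14, 11).
Therefore output = [(5, 5, 4), (12, 14, 11)].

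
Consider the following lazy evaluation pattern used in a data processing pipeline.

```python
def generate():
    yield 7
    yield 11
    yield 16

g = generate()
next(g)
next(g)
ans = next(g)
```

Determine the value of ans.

Step 1: generate() creates a generator.
Step 2: next(g) yields 7 (consumed and discarded).
Step 3: next(g) yields 11 (consumed and discarded).
Step 4: next(g) yields 16, assigned to ans.
Therefore ans = 16.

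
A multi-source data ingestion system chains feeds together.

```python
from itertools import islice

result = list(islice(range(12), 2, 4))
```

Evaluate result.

Step 1: islice(range(12), 2, 4) takes elements at indices [2, 4).
Step 2: Elements: [2, 3].
Therefore result = [2, 3].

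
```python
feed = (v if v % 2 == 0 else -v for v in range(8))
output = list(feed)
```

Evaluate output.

Step 1: For each v in range(8), yield v if even, else -v:
  v=0: even, yield 0
  v=1: odd, yield -1
  v=2: even, yield 2
  v=3: odd, yield -3
  v=4: even, yield 4
  v=5: odd, yield -5
  v=6: even, yield 6
  v=7: odd, yield -7
Therefore output = [0, -1, 2, -3, 4, -5, 6, -7].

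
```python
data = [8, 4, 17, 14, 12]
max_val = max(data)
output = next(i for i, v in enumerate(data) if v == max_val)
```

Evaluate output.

Step 1: max([8, 4, 17, 14, 12]) = 17.
Step 2: Find first index where value == 17:
  Index 0: 8 != 17
  Index 1: 4 != 17
  Index 2: 17 == 17, found!
Therefore output = 2.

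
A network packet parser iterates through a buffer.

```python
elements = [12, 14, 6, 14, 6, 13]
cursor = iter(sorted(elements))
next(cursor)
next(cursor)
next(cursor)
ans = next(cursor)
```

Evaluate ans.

Step 1: sorted([12, 14, 6, 14, 6, 13]) = [6, 6, 12, 13, 14, 14].
Step 2: Create iterator and skip 3 elements.
Step 3: next() returns 13.
Therefore ans = 13.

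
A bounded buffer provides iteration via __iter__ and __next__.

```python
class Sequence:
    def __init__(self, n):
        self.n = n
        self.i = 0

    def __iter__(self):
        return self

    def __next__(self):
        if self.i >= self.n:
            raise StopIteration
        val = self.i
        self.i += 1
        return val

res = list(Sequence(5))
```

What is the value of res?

Step 1: Sequence(5) creates an iterator counting 0 to 4.
Step 2: list() consumes all values: [0, 1, 2, 3, 4].
Therefore res = [0, 1, 2, 3, 4].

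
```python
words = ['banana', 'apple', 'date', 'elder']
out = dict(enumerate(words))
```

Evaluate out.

Step 1: enumerate pairs indices with words:
  0 -> 'banana'
  1 -> 'apple'
  2 -> 'date'
  3 -> 'elder'
Therefore out = {0: 'banana', 1: 'apple', 2: 'date', 3: 'elder'}.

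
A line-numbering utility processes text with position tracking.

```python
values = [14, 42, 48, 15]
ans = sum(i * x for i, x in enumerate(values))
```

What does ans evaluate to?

Step 1: Compute i * x for each (i, x) in enumerate([14, 42, 48, 15]):
  i=0, x=14: 0*14 = 0
  i=1, x=42: 1*42 = 42
  i=2, x=48: 2*48 = 96
  i=3, x=15: 3*15 = 45
Step 2: sum = 0 + 42 + 96 + 45 = 183.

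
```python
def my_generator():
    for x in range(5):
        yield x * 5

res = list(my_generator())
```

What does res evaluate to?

Step 1: For each x in range(5), yield x * 5:
  x=0: yield 0 * 5 = 0
  x=1: yield 1 * 5 = 5
  x=2: yield 2 * 5 = 10
  x=3: yield 3 * 5 = 15
  x=4: yield 4 * 5 = 20
Therefore res = [0, 5, 10, 15, 20].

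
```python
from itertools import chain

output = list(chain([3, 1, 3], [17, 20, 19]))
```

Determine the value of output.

Step 1: chain() concatenates iterables: [3, 1, 3] + [17, 20, 19].
Therefore output = [3, 1, 3, 17, 20, 19].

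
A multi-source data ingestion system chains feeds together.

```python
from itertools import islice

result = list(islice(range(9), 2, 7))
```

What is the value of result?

Step 1: islice(range(9), 2, 7) takes elements at indices [2, 7).
Step 2: Elements: [2, 3, 4, 5, 6].
Therefore result = [2, 3, 4, 5, 6].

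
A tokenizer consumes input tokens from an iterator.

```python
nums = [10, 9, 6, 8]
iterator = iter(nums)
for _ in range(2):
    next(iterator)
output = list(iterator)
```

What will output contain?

Step 1: Create iterator over [10, 9, 6, 8].
Step 2: Advance 2 positions (consuming [10, 9]).
Step 3: list() collects remaining elements: [6, 8].
Therefore output = [6, 8].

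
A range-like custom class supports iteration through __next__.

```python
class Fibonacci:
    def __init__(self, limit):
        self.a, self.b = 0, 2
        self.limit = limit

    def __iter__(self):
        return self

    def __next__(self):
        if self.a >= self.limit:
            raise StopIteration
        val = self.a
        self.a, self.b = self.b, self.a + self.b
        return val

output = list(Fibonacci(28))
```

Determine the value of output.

Step 1: Fibonacci-like sequence (a=0, b=2) until >= 28:
  Yield 0, then a,b = 2,2
  Yield 2, then a,b = 2,4
  Yield 2, then a,b = 4,6
  Yield 4, then a,b = 6,10
  Yield 6, then a,b = 10,16
  Yield 10, then a,b = 16,26
  Yield 16, then a,b = 26,42
  Yield 26, then a,b = 42,68
Step 2: 42 >= 28, stop.
Therefore output = [0, 2, 2, 4, 6, 10, 16, 26].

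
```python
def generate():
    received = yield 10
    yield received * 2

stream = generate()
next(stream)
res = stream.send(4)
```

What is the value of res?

Step 1: next(stream) advances to first yield, producing 10.
Step 2: send(4) resumes, received = 4.
Step 3: yield received * 2 = 4 * 2 = 8.
Therefore res = 8.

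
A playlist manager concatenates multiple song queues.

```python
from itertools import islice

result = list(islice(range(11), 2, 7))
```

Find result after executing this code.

Step 1: islice(range(11), 2, 7) takes elements at indices [2, 7).
Step 2: Elements: [2, 3, 4, 5, 6].
Therefore result = [2, 3, 4, 5, 6].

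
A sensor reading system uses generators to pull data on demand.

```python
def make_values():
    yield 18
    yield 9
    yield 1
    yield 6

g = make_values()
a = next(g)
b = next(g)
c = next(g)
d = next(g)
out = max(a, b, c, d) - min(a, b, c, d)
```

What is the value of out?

Step 1: Create generator and consume all values:
  a = next(g) = 18
  b = next(g) = 9
  c = next(g) = 1
  d = next(g) = 6
Step 2: max = 18, min = 1, out = 18 - 1 = 17.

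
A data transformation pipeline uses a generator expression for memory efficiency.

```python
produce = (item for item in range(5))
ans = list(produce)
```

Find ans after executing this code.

Step 1: Generator expression iterates range(5): [0, 1, 2, 3, 4].
Step 2: list() collects all values.
Therefore ans = [0, 1, 2, 3, 4].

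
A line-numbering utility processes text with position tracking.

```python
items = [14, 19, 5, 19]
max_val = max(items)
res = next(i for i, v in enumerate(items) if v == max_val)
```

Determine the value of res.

Step 1: max([14, 19, 5, 19]) = 19.
Step 2: Find first index where value == 19:
  Index 0: 14 != 19
  Index 1: 19 == 19, found!
Therefore res = 1.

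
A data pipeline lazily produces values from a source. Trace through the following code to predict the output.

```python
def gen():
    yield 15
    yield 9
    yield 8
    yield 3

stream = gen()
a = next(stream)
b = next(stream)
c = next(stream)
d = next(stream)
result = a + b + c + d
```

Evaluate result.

Step 1: Create generator and consume all values:
  a = next(stream) = 15
  b = next(stream) = 9
  c = next(stream) = 8
  d = next(stream) = 3
Step 2: result = 15 + 9 + 8 + 3 = 35.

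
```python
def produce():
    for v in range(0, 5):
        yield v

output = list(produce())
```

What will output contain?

Step 1: The generator yields each value from range(0, 5).
Step 2: list() consumes all yields: [0, 1, 2, 3, 4].
Therefore output = [0, 1, 2, 3, 4].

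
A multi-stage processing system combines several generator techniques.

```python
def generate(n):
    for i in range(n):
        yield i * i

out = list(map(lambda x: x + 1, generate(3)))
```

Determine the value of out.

Step 1: generate(3) yields squares: [0, 1, 4].
Step 2: map adds 1 to each: [1, 2, 5].
Therefore out = [1, 2, 5].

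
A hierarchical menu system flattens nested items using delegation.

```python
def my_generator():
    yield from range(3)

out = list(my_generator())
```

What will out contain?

Step 1: yield from delegates to the iterable, yielding each element.
Step 2: Collected values: [0, 1, 2].
Therefore out = [0, 1, 2].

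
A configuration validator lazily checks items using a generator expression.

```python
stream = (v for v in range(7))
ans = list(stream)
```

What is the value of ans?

Step 1: Generator expression iterates range(7): [0, 1, 2, 3, 4, 5, 6].
Step 2: list() collects all values.
Therefore ans = [0, 1, 2, 3, 4, 5, 6].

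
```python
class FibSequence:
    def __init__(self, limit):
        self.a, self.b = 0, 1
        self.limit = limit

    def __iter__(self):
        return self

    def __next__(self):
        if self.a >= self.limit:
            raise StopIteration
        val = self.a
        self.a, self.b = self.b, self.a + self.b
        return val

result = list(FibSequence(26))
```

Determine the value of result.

Step 1: Fibonacci-like sequence (a=0, b=1) until >= 26:
  Yield 0, then a,b = 1,1
  Yield 1, then a,b = 1,2
  Yield 1, then a,b = 2,3
  Yield 2, then a,b = 3,5
  Yield 3, then a,b = 5,8
  Yield 5, then a,b = 8,13
  Yield 8, then a,b = 13,21
  Yield 13, then a,b = 21,34
  Yield 21, then a,b = 34,55
Step 2: 34 >= 26, stop.
Therefore result = [0, 1, 1, 2, 3, 5, 8, 13, 21].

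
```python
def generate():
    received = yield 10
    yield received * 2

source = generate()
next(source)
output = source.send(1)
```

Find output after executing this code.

Step 1: next(source) advances to first yield, producing 10.
Step 2: send(1) resumes, received = 1.
Step 3: yield received * 2 = 1 * 2 = 2.
Therefore output = 2.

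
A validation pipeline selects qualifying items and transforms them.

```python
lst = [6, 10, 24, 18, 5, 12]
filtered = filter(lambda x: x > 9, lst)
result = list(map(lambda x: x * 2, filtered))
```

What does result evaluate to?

Step 1: Filter lst for elements > 9:
  6: removed
  10: kept
  24: kept
  18: kept
  5: removed
  12: kept
Step 2: Map x * 2 on filtered [10, 24, 18, 12]:
  10 -> 20
  24 -> 48
  18 -> 36
  12 -> 24
Therefore result = [20, 48, 36, 24].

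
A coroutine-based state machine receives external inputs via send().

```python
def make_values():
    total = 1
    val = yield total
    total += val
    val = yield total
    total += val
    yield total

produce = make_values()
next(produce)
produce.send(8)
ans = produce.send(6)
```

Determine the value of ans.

Step 1: next() -> yield total=1.
Step 2: send(8) -> val=8, total = 1+8 = 9, yield 9.
Step 3: send(6) -> val=6, total = 9+6 = 15, yield 15.
Therefore ans = 15.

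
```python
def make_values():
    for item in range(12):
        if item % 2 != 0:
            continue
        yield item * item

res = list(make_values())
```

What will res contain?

Step 1: Only yield item**2 when item is divisible by 2:
  item=0: 0 % 2 == 0, yield 0**2 = 0
  item=2: 2 % 2 == 0, yield 2**2 = 4
  item=4: 4 % 2 == 0, yield 4**2 = 16
  item=6: 6 % 2 == 0, yield 6**2 = 36
  item=8: 8 % 2 == 0, yield 8**2 = 64
  item=10: 10 % 2 == 0, yield 10**2 = 100
Therefore res = [0, 4, 16, 36, 64, 100].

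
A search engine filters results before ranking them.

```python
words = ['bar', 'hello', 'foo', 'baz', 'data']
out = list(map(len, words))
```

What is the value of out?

Step 1: Map len() to each word:
  'bar' -> 3
  'hello' -> 5
  'foo' -> 3
  'baz' -> 3
  'data' -> 4
Therefore out = [3, 5, 3, 3, 4].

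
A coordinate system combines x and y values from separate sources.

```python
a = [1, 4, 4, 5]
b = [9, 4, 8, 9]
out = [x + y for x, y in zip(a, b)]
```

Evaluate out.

Step 1: Add corresponding elements:
  1 + 9 = 10
  4 + 4 = 8
  4 + 8 = 12
  5 + 9 = 14
Therefore out = [10, 8, 12, 14].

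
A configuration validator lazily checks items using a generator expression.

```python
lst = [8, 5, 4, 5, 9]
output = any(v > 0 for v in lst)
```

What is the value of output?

Step 1: Check v > 0 for each element in [8, 5, 4, 5, 9]:
  8 > 0: True
  5 > 0: True
  4 > 0: True
  5 > 0: True
  9 > 0: True
Step 2: any() returns True.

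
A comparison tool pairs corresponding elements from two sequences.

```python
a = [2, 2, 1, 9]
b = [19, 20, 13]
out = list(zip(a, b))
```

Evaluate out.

Step 1: zip stops at shortest (len(a)=4, len(b)=3):
  Index 0: (2, 19)
  Index 1: (2, 20)
  Index 2: (1, 13)
Step 2: Last element of a (9) has no pair, dropped.
Therefore out = [(2, 19), (2, 20), (1, 13)].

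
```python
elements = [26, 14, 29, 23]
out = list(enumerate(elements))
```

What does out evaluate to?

Step 1: enumerate pairs each element with its index:
  (0, 26)
  (1, 14)
  (2, 29)
  (3, 23)
Therefore out = [(0, 26), (1, 14), (2, 29), (3, 23)].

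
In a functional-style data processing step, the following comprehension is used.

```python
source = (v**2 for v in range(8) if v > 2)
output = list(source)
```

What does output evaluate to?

Step 1: For range(8), keep v > 2, then square:
  v=0: 0 <= 2, excluded
  v=1: 1 <= 2, excluded
  v=2: 2 <= 2, excluded
  v=3: 3 > 2, yield 3**2 = 9
  v=4: 4 > 2, yield 4**2 = 16
  v=5: 5 > 2, yield 5**2 = 25
  v=6: 6 > 2, yield 6**2 = 36
  v=7: 7 > 2, yield 7**2 = 49
Therefore output = [9, 16, 25, 36, 49].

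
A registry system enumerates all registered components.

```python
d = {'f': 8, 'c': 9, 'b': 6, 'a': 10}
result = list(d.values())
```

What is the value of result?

Step 1: d.values() returns the dictionary values in insertion order.
Therefore result = [8, 9, 6, 10].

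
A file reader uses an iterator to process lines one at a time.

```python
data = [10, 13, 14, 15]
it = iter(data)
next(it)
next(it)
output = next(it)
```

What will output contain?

Step 1: Create iterator over [10, 13, 14, 15].
Step 2: next() consumes 10.
Step 3: next() consumes 13.
Step 4: next() returns 14.
Therefore output = 14.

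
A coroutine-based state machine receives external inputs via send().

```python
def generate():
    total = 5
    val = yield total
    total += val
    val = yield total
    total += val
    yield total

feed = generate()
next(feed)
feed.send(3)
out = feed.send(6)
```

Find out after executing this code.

Step 1: next() -> yield total=5.
Step 2: send(3) -> val=3, total = 5+3 = 8, yield 8.
Step 3: send(6) -> val=6, total = 8+6 = 14, yield 14.
Therefore out = 14.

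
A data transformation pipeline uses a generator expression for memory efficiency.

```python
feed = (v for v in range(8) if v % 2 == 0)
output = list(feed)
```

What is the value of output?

Step 1: Filter range(8) keeping only even values:
  v=0: even, included
  v=1: odd, excluded
  v=2: even, included
  v=3: odd, excluded
  v=4: even, included
  v=5: odd, excluded
  v=6: even, included
  v=7: odd, excluded
Therefore output = [0, 2, 4, 6].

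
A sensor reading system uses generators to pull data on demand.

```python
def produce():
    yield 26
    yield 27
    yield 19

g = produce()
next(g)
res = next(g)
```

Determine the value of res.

Step 1: produce() creates a generator.
Step 2: next(g) yields 26 (consumed and discarded).
Step 3: next(g) yields 27, assigned to res.
Therefore res = 27.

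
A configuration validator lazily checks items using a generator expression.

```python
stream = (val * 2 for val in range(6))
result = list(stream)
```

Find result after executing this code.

Step 1: For each val in range(6), compute val*2:
  val=0: 0*2 = 0
  val=1: 1*2 = 2
  val=2: 2*2 = 4
  val=3: 3*2 = 6
  val=4: 4*2 = 8
  val=5: 5*2 = 10
Therefore result = [0, 2, 4, 6, 8, 10].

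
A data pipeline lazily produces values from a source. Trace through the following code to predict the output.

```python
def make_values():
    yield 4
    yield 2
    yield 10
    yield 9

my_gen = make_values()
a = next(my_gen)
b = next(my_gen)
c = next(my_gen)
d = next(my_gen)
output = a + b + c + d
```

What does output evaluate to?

Step 1: Create generator and consume all values:
  a = next(my_gen) = 4
  b = next(my_gen) = 2
  c = next(my_gen) = 10
  d = next(my_gen) = 9
Step 2: output = 4 + 2 + 10 + 9 = 25.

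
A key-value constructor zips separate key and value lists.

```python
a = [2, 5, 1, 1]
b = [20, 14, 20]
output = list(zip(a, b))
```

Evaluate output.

Step 1: zip stops at shortest (len(a)=4, len(b)=3):
  Index 0: (2, 20)
  Index 1: (5, 14)
  Index 2: (1, 20)
Step 2: Last element of a (1) has no pair, dropped.
Therefore output = [(2, 20), (5, 14), (1, 20)].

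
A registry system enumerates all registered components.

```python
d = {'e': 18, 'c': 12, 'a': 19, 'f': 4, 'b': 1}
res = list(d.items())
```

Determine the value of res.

Step 1: d.items() returns (key, value) pairs in insertion order.
Therefore res = [('e', 18), ('c', 12), ('a', 19), ('f', 4), ('b', 1)].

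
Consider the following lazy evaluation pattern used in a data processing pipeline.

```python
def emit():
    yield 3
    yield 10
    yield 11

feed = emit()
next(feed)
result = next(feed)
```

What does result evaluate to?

Step 1: emit() creates a generator.
Step 2: next(feed) yields 3 (consumed and discarded).
Step 3: next(feed) yields 10, assigned to result.
Therefore result = 10.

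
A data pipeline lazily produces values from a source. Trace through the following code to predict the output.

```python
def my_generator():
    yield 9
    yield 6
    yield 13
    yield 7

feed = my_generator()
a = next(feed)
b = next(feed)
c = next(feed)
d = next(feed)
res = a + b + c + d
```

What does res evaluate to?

Step 1: Create generator and consume all values:
  a = next(feed) = 9
  b = next(feed) = 6
  c = next(feed) = 13
  d = next(feed) = 7
Step 2: res = 9 + 6 + 13 + 7 = 35.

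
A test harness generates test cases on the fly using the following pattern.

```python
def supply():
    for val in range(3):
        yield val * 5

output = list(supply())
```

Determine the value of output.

Step 1: For each val in range(3), yield val * 5:
  val=0: yield 0 * 5 = 0
  val=1: yield 1 * 5 = 5
  val=2: yield 2 * 5 = 10
Therefore output = [0, 5, 10].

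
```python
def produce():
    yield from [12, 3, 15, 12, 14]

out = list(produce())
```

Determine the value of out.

Step 1: yield from delegates to the iterable, yielding each element.
Step 2: Collected values: [12, 3, 15, 12, 14].
Therefore out = [12, 3, 15, 12, 14].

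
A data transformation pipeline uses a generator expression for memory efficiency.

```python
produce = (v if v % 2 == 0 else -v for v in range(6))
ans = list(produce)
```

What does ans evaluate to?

Step 1: For each v in range(6), yield v if even, else -v:
  v=0: even, yield 0
  v=1: odd, yield -1
  v=2: even, yield 2
  v=3: odd, yield -3
  v=4: even, yield 4
  v=5: odd, yield -5
Therefore ans = [0, -1, 2, -3, 4, -5].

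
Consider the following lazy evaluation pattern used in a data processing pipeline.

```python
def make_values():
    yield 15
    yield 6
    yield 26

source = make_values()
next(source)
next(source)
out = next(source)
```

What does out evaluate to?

Step 1: make_values() creates a generator.
Step 2: next(source) yields 15 (consumed and discarded).
Step 3: next(source) yields 6 (consumed and discarded).
Step 4: next(source) yields 26, assigned to out.
Therefore out = 26.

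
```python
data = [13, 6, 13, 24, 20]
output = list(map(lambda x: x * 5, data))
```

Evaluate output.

Step 1: Apply lambda x: x * 5 to each element:
  13 -> 65
  6 -> 30
  13 -> 65
  24 -> 120
  20 -> 100
Therefore output = [65, 30, 65, 120, 100].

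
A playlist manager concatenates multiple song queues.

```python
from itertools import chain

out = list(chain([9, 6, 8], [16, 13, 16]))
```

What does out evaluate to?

Step 1: chain() concatenates iterables: [9, 6, 8] + [16, 13, 16].
Therefore out = [9, 6, 8, 16, 13, 16].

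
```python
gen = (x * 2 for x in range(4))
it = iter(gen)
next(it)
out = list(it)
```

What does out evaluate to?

Step 1: Generator produces [0, 2, 4, 6].
Step 2: next(it) consumes first element (0).
Step 3: list(it) collects remaining: [2, 4, 6].
Therefore out = [2, 4, 6].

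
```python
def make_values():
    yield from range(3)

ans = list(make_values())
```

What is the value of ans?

Step 1: yield from delegates to the iterable, yielding each element.
Step 2: Collected values: [0, 1, 2].
Therefore ans = [0, 1, 2].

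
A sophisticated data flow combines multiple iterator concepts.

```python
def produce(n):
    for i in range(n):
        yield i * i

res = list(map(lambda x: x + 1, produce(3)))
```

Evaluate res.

Step 1: produce(3) yields squares: [0, 1, 4].
Step 2: map adds 1 to each: [1, 2, 5].
Therefore res = [1, 2, 5].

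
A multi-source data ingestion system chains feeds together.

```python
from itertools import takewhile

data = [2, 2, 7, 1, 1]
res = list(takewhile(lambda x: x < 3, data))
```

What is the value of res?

Step 1: takewhile stops at first element >= 3:
  2 < 3: take
  2 < 3: take
  7 >= 3: stop
Therefore res = [2, 2].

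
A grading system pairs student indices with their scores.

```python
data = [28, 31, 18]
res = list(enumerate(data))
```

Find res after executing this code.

Step 1: enumerate pairs each element with its index:
  (0, 28)
  (1, 31)
  (2, 18)
Therefore res = [(0, 28), (1, 31), (2, 18)].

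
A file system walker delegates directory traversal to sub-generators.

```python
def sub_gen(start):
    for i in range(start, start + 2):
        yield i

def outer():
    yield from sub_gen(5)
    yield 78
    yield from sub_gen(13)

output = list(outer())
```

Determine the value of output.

Step 1: outer() delegates to sub_gen(5):
  yield 5
  yield 6
Step 2: yield 78
Step 3: Delegates to sub_gen(13):
  yield 13
  yield 14
Therefore output = [5, 6, 78, 13, 14].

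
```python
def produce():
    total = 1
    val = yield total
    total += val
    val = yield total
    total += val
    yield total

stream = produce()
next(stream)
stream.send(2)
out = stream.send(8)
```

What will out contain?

Step 1: next() -> yield total=1.
Step 2: send(2) -> val=2, total = 1+2 = 3, yield 3.
Step 3: send(8) -> val=8, total = 3+8 = 11, yield 11.
Therefore out = 11.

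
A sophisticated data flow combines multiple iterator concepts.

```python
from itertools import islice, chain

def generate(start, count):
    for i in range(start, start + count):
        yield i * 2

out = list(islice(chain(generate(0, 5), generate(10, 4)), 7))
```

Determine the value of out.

Step 1: generate(0, 5) yields [0, 2, 4, 6, 8].
Step 2: generate(10, 4) yields [20, 22, 24, 26].
Step 3: chain concatenates: [0, 2, 4, 6, 8, 20, 22, 24, 26].
Step 4: islice takes first 7: [0, 2, 4, 6, 8, 20, 22].
Therefore out = [0, 2, 4, 6, 8, 20, 22].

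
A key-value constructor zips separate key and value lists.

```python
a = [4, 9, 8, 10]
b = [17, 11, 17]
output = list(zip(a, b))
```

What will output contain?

Step 1: zip stops at shortest (len(a)=4, len(b)=3):
  Index 0: (4, 17)
  Index 1: (9, 11)
  Index 2: (8, 17)
Step 2: Last element of a (10) has no pair, dropped.
Therefore output = [(4, 17), (9, 11), (8, 17)].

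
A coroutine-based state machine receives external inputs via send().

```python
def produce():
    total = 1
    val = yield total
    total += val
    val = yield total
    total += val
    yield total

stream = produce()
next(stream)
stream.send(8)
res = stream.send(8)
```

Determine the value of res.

Step 1: next() -> yield total=1.
Step 2: send(8) -> val=8, total = 1+8 = 9, yield 9.
Step 3: send(8) -> val=8, total = 9+8 = 17, yield 17.
Therefore res = 17.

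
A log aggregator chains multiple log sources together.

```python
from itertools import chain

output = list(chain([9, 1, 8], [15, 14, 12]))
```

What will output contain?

Step 1: chain() concatenates iterables: [9, 1, 8] + [15, 14, 12].
Therefore output = [9, 1, 8, 15, 14, 12].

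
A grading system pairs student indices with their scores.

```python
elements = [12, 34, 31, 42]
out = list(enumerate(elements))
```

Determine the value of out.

Step 1: enumerate pairs each element with its index:
  (0, 12)
  (1, 34)
  (2, 31)
  (3, 42)
Therefore out = [(0, 12), (1, 34), (2, 31), (3, 42)].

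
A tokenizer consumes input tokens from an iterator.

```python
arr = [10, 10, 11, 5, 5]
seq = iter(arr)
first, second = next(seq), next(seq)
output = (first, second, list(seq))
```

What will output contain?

Step 1: Create iterator over [10, 10, 11, 5, 5].
Step 2: first = 10, second = 10.
Step 3: Remaining elements: [11, 5, 5].
Therefore output = (10, 10, [11, 5, 5]).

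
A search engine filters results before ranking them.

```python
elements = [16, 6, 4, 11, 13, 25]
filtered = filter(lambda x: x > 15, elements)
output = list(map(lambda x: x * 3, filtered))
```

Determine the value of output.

Step 1: Filter elements for elements > 15:
  16: kept
  6: removed
  4: removed
  11: removed
  13: removed
  25: kept
Step 2: Map x * 3 on filtered [16, 25]:
  16 -> 48
  25 -> 75
Therefore output = [48, 75].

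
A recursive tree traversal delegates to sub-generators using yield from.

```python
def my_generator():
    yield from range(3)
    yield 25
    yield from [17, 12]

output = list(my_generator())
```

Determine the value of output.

Step 1: Trace yields in order:
  yield 0
  yield 1
  yield 2
  yield 25
  yield 17
  yield 12
Therefore output = [0, 1, 2, 25, 17, 12].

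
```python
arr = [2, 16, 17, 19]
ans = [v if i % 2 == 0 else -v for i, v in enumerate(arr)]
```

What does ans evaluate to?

Step 1: For each (i, v), keep v if i is even, negate if odd:
  i=0 (even): keep 2
  i=1 (odd): negate to -16
  i=2 (even): keep 17
  i=3 (odd): negate to -19
Therefore ans = [2, -16, 17, -19].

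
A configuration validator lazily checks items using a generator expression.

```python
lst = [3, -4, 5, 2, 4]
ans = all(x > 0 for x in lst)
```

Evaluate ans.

Step 1: Check x > 0 for each element in [3, -4, 5, 2, 4]:
  3 > 0: True
  -4 > 0: False
  5 > 0: True
  2 > 0: True
  4 > 0: True
Step 2: all() returns False.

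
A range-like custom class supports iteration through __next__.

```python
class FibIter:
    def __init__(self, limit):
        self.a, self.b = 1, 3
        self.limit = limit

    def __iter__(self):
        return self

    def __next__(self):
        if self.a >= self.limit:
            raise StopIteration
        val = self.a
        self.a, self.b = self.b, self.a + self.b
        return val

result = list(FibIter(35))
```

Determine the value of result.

Step 1: Fibonacci-like sequence (a=1, b=3) until >= 35:
  Yield 1, then a,b = 3,4
  Yield 3, then a,b = 4,7
  Yield 4, then a,b = 7,11
  Yield 7, then a,b = 11,18
  Yield 11, then a,b = 18,29
  Yield 18, then a,b = 29,47
  Yield 29, then a,b = 47,76
Step 2: 47 >= 35, stop.
Therefore result = [1, 3, 4, 7, 11, 18, 29].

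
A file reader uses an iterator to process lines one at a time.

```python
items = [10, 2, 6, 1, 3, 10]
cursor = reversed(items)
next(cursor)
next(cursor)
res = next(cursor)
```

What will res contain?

Step 1: reversed([10, 2, 6, 1, 3, 10]) gives iterator: [10, 3, 1, 6, 2, 10].
Step 2: First next() = 10, second next() = 3.
Step 3: Third next() = 1.
Therefore res = 1.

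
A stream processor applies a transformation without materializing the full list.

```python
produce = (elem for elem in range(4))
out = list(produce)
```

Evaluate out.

Step 1: Generator expression iterates range(4): [0, 1, 2, 3].
Step 2: list() collects all values.
Therefore out = [0, 1, 2, 3].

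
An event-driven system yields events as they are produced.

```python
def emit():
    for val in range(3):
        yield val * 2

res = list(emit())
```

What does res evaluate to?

Step 1: For each val in range(3), yield val * 2:
  val=0: yield 0 * 2 = 0
  val=1: yield 1 * 2 = 2
  val=2: yield 2 * 2 = 4
Therefore res = [0, 2, 4].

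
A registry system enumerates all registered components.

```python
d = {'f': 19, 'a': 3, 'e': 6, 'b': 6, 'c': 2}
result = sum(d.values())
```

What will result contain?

Step 1: d.values() = [19, 3, 6, 6, 2].
Step 2: sum = 36.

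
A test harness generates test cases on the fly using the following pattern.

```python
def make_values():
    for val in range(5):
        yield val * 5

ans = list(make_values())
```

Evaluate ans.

Step 1: For each val in range(5), yield val * 5:
  val=0: yield 0 * 5 = 0
  val=1: yield 1 * 5 = 5
  val=2: yield 2 * 5 = 10
  val=3: yield 3 * 5 = 15
  val=4: yield 4 * 5 = 20
Therefore ans = [0, 5, 10, 15, 20].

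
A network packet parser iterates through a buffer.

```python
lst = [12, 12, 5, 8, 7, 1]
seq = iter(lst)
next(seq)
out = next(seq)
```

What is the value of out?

Step 1: Create iterator over [12, 12, 5, 8, 7, 1].
Step 2: next() consumes 12.
Step 3: next() returns 12.
Therefore out = 12.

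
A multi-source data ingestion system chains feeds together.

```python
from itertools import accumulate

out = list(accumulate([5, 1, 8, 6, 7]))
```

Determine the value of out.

Step 1: accumulate computes running sums:
  + 5 = 5
  + 1 = 6
  + 8 = 14
  + 6 = 20
  + 7 = 27
Therefore out = [5, 6, 14, 20, 27].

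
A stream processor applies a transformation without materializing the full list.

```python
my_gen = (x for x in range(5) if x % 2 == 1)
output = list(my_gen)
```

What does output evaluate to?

Step 1: Filter range(5) keeping only odd values:
  x=0: even, excluded
  x=1: odd, included
  x=2: even, excluded
  x=3: odd, included
  x=4: even, excluded
Therefore output = [1, 3].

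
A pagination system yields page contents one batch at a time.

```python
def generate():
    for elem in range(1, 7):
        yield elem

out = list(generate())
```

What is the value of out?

Step 1: The generator yields each value from range(1, 7).
Step 2: list() consumes all yields: [1, 2, 3, 4, 5, 6].
Therefore out = [1, 2, 3, 4, 5, 6].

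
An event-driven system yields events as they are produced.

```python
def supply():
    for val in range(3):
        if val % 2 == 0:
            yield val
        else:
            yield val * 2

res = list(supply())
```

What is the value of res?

Step 1: For each val in range(3), yield val if even, else val*2:
  val=0 (even): yield 0
  val=1 (odd): yield 1*2 = 2
  val=2 (even): yield 2
Therefore res = [0, 2, 2].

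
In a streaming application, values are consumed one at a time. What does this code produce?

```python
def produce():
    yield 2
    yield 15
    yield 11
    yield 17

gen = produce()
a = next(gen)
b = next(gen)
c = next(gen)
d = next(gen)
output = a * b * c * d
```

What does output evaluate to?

Step 1: Create generator and consume all values:
  a = next(gen) = 2
  b = next(gen) = 15
  c = next(gen) = 11
  d = next(gen) = 17
Step 2: output = 2 * 15 * 11 * 17 = 5610.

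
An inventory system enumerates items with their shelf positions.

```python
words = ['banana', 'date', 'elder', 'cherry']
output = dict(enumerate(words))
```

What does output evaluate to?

Step 1: enumerate pairs indices with words:
  0 -> 'banana'
  1 -> 'date'
  2 -> 'elder'
  3 -> 'cherry'
Therefore output = {0: 'banana', 1: 'date', 2: 'elder', 3: 'cherry'}.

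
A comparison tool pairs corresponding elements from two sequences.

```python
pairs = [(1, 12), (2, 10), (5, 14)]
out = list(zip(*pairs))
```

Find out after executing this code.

Step 1: zip(*pairs) transposes: unzips [(1, 12), (2, 10), (5, 14)] into separate sequences.
Step 2: First elements: (1, 2, 5), second elements: (12, 10, 14).
Therefore out = [(1, 2, 5), (12, 10, 14)].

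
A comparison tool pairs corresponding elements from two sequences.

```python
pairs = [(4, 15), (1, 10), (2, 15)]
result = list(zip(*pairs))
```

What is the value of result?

Step 1: zip(*pairs) transposes: unzips [(4, 15), (1, 10), (2, 15)] into separate sequences.
Step 2: First elements: (4, 1, 2), second elements: (15, 10, 15).
Therefore result = [(4, 1, 2), (15, 10, 15)].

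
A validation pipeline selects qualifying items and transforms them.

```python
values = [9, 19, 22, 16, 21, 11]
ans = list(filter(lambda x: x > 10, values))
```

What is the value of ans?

Step 1: Filter elements > 10:
  9: removed
  19: kept
  22: kept
  16: kept
  21: kept
  11: kept
Therefore ans = [19, 22, 16, 21, 11].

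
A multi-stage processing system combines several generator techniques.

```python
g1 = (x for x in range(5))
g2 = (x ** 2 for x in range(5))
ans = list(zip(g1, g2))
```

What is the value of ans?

Step 1: g1 produces [0, 1, 2, 3, 4].
Step 2: g2 produces [0, 1, 4, 9, 16].
Step 3: zip pairs them: [(0, 0), (1, 1), (2, 4), (3, 9), (4, 16)].
Therefore ans = [(0, 0), (1, 1), (2, 4), (3, 9), (4, 16)].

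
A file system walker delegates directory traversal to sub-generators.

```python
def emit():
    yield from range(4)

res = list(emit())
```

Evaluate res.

Step 1: yield from delegates to the iterable, yielding each element.
Step 2: Collected values: [0, 1, 2, 3].
Therefore res = [0, 1, 2, 3].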